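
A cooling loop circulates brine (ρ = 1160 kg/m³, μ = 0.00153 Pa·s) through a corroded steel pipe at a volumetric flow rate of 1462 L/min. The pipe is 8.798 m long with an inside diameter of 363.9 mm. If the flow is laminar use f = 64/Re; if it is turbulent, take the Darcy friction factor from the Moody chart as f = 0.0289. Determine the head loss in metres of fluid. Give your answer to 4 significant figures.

Q = 1462 L/min = 1462/60000 = 0.02437 m³/s.
Cross-sectional area A = πD²/4 = π(0.3639)²/4 = 0.104 m²; mean velocity V = Q/A = 0.02437/0.104 = 0.2343 m/s.
Reynolds number Re = ρVD/μ = 1160 · 0.2343 · 0.3639 / 0.00153 = 6.464e+04.
Re > 4000 → turbulent; use the Moody-chart value f = 0.0289.
Darcy-Weisbach: ΔP = f(L/D)(ρV²/2) = 0.0289·(8.798/0.3639)·(1160·0.2343²/2) = 0.0289·24.18·31.84 = 22.24 Pa.
Head loss h_f = ΔP/(ρg) = 22.24/(1160·9.81) = 0.001955 m.

h_f ≈ 0.001955 m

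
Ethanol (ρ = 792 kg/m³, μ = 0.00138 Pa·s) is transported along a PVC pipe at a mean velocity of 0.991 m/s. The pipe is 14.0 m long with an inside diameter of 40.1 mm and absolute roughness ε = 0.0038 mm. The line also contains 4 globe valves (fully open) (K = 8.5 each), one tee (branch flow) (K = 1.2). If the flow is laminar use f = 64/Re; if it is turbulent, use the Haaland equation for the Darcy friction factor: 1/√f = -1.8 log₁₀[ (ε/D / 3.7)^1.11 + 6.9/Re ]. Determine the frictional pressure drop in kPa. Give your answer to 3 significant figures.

Reynolds number Re = ρVD/μ = 792 · 0.991 · 0.0401 / 0.00138 = 2.281e+04.
Re > 4000 → turbulent. Relative roughness ε/D = 3.8e-06/0.0401 = 9.48e-05. Haaland: 1/√f = -1.8 log₁₀[(9.48e-05/3.7)^1.11 + 6.9/2.281e+04] = -1.8 log₁₀[8.01e-06 + 0.000303] = 6.314, so f = 0.02508.
Total minor-loss coefficient ΣK = 4·8.5 + 1·1.2 = 35.2.
ΔP = [f·L/D + ΣK]·(ρV²/2) = [0.02508·14/0.0401 + 35.2]·(792·0.991²/2) = [8.757 + 35.2]·388.9 = 1.71e+04 Pa.
ΔP = 1.71e+04 Pa = 17.1 kPa.

ΔP ≈ 17.1 kPa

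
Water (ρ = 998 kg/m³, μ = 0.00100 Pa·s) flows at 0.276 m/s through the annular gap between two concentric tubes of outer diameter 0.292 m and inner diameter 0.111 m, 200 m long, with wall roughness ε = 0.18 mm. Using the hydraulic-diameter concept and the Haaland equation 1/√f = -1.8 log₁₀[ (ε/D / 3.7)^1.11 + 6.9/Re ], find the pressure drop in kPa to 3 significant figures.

Hydraulic diameter D_h = 4A/P = D_o - D_i = 0.292 - 0.111 = 0.181 m.
Re = ρVD_h/μ = 998·0.276·0.181/0.001 = 4.986e+04.
ε/D_h = 0.00018/0.181 = 0.000994; Haaland gives 1/√f = -1.8 log₁₀[0.000109+0.000138] = 6.493, so f = 0.02372.
ΔP = f(L/D_h)(ρV²/2) = 0.02372·200/0.181·38.01 = 996.4 Pa.
ΔP = 0.996 kPa.

ΔP ≈ 0.996 kPa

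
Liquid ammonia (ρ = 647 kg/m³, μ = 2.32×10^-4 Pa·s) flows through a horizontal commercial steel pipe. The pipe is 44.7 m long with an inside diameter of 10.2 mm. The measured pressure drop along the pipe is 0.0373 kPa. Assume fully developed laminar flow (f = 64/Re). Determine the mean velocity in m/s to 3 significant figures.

For laminar flow, f = 64/Re with Re = ρVD/μ, so Darcy-Weisbach reduces to ΔP = 32μLV/D². Solving for V: V = ΔP·D²/(32μL) = 37.3·(0.0102)²/(32·0.000232·44.7) = 0.01169 m/s.
Check: Re = ρVD/μ = 647·0.01169·0.0102/0.000232 = 332.6 < 2300, so the laminar assumption holds.

V ≈ 0.0117 m/s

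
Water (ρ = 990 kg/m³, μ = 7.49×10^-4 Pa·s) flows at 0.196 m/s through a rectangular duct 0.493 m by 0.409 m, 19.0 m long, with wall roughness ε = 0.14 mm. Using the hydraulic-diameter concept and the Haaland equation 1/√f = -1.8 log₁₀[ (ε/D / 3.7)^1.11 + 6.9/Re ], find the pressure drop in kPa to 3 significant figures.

Hydraulic diameter D_h = 4A/P = 4·(0.493·0.409)/(2·(0.493+0.409)) = 0.8065/1.804 = 0.4471 m.
Re = ρVD_h/μ = 990·0.196·0.4471/0.000749 = 1.158e+05.
ε/D_h = 0.00014/0.4471 = 0.000313; Haaland gives 1/√f = -1.8 log₁₀[3.02e-05+5.96e-05] = 7.285, so f = 0.01884.
ΔP = f(L/D_h)(ρV²/2) = 0.01884·19/0.4471·19.02 = 15.23 Pa.
ΔP = 0.0152 kPa.

ΔP ≈ 0.0152 kPa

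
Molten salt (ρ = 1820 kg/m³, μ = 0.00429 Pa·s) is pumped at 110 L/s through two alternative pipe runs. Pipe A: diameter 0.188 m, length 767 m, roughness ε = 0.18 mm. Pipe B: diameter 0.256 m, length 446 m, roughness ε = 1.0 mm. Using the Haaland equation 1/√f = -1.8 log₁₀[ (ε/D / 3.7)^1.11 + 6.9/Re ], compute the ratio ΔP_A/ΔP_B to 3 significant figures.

ΔP_A/ΔP_B ≈ 5.69

Pipe A: V = Q/A = 0.11/0.02776 = 3.963 m/s; Re = 3.161e+05; ε/D = 0.000957; Haaland → f = 0.0203; ΔP_A = f(L/D)(ρV²/2) = 1.184e+06 Pa.
Pipe B: V = Q/A = 0.11/0.05147 = 2.137 m/s; Re = 2.321e+05; ε/D = 0.00391; Haaland → f = 0.02871; ΔP_B = f(L/D)(ρV²/2) = 2.079e+05 Pa.
ΔP_A/ΔP_B = 1.184e+06/2.079e+05 = 5.69.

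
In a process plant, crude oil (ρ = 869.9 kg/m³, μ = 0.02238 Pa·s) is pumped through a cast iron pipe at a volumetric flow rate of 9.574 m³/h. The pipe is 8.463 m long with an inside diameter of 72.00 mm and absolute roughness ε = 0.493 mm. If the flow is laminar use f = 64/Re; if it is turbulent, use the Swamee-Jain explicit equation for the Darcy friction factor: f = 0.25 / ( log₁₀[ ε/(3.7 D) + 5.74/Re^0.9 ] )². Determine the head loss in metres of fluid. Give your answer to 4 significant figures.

Q = 9.574 m³/h = 9.574/3600 = 0.002659 m³/s.
Cross-sectional area A = πD²/4 = π(0.072)²/4 = 0.004072 m²; mean velocity V = Q/A = 0.002659/0.004072 = 0.6532 m/s.
Reynolds number Re = ρVD/μ = 869.9 · 0.6532 · 0.072 / 0.0224 = 1828.
Re < 2300 → laminar flow, so f = 64/Re = 64/1828 = 0.03501 (the turbulent correlation is not needed).
Darcy-Weisbach: ΔP = f(L/D)(ρV²/2) = 0.03501·(8.463/0.072)·(869.9·0.6532²/2) = 0.03501·117.5·185.6 = 763.7 Pa.
Head loss h_f = ΔP/(ρg) = 763.7/(869.9·9.81) = 0.08949 m.

h_f ≈ 0.08949 m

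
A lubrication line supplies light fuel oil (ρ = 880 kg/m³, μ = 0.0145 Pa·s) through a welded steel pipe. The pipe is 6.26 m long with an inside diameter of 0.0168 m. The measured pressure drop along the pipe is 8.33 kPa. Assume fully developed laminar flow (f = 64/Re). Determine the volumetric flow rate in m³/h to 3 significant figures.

For laminar flow, f = 64/Re with Re = ρVD/μ, so Darcy-Weisbach reduces to ΔP = 32μLV/D². Solving for V: V = ΔP·D²/(32μL) = 8330·(0.0168)²/(32·0.0145·6.26) = 0.8094 m/s.
Check: Re = ρVD/μ = 880·0.8094·0.0168/0.0145 = 825.3 < 2300, so the laminar assumption holds.
Q = V·A = 0.8094·(π/4·0.0168²) = 0.0001794 m³/s = 0.646 m³/h.

Q ≈ 0.646 m³/h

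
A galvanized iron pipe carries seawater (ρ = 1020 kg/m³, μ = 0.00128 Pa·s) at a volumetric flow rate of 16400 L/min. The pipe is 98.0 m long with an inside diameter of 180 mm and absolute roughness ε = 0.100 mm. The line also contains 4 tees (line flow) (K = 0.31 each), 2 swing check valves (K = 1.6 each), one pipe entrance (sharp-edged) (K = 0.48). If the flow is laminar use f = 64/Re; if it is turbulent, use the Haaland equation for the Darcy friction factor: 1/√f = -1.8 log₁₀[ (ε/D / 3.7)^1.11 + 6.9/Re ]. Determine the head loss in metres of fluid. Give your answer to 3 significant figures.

h_f ≈ 84.7 m

Q = 16400 L/min = 16400/60000 = 0.2733 m³/s.
Cross-sectional area A = πD²/4 = π(0.18)²/4 = 0.02545 m²; mean velocity V = Q/A = 0.2733/0.02545 = 10.74 m/s.
Reynolds number Re = ρVD/μ = 1020 · 10.74 · 0.18 / 0.00128 = 1.541e+06.
Re > 4000 → turbulent. Relative roughness ε/D = 0.0001/0.18 = 0.000556. Haaland: 1/√f = -1.8 log₁₀[(0.000556/3.7)^1.11 + 6.9/1.541e+06] = -1.8 log₁₀[5.7e-05 + 4.48e-06] = 7.58, so f = 0.0174.
Total minor-loss coefficient ΣK = 4·0.31 + 2·1.6 + 1·0.48 = 4.92.
ΔP = [f·L/D + ΣK]·(ρV²/2) = [0.0174·98/0.18 + 4.92]·(1020·10.74²/2) = [9.475 + 4.92]·5.884e+04 = 8.47e+05 Pa.
Head loss h_f = ΔP/(ρg) = 8.47e+05/(1020·9.81) = 84.7 m.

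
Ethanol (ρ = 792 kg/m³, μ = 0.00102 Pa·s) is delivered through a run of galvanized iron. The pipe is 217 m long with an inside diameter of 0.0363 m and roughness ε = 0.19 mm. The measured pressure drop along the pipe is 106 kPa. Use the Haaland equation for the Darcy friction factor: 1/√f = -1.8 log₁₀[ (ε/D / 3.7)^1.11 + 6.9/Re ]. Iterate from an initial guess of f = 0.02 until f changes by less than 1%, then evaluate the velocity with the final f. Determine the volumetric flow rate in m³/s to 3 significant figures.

Rearranging Darcy-Weisbach: V = √(2·ΔP·D/(f·L·ρ)). With ε/D = 0.00019/0.0363 = 0.00523, iterate starting from f = 0.02:
  f = 0.02 → V = √(2·1.06e+05·0.0363/(0.02·217·792)) = 1.496 m/s; Re = ρVD/μ = 4.217e+04; f → 0.03275
  f = 0.03275 → V = 1.169 m/s; Re = 3.296e+04; f → 0.03324
  f = 0.03324 → V = 1.161 m/s; Re = 3.272e+04; f → 0.03325
Converged (Δf/f < 1%). With the final f = 0.03325: V = √(2·1.06e+05·0.0363/(0.03325·217·792)) = 1.16 m/s.
Q = V·A = 1.16·(π/4·0.0363²) = 0.001201 m³/s = 0.00120 m³/s.

Q ≈ 0.00120 m³/s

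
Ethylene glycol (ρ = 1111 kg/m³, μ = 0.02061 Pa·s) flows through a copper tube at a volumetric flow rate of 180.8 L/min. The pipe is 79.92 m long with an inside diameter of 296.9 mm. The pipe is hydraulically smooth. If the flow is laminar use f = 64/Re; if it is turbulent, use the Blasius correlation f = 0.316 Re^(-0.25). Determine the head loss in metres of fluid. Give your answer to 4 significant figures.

h_f ≈ 0.002388 m

Q = 180.8 L/min = 180.8/60000 = 0.003013 m³/s.
Cross-sectional area A = πD²/4 = π(0.2969)²/4 = 0.06923 m²; mean velocity V = Q/A = 0.003013/0.06923 = 0.04352 m/s.
Reynolds number Re = ρVD/μ = 1111 · 0.04352 · 0.2969 / 0.0206 = 696.6.
Re < 2300 → laminar flow, so f = 64/Re = 64/696.6 = 0.09187 (the turbulent correlation is not needed).
Darcy-Weisbach: ΔP = f(L/D)(ρV²/2) = 0.09187·(79.92/0.2969)·(1111·0.04352²/2) = 0.09187·269.2·1.052 = 26.03 Pa.
Head loss h_f = ΔP/(ρg) = 26.03/(1111·9.81) = 0.002388 m.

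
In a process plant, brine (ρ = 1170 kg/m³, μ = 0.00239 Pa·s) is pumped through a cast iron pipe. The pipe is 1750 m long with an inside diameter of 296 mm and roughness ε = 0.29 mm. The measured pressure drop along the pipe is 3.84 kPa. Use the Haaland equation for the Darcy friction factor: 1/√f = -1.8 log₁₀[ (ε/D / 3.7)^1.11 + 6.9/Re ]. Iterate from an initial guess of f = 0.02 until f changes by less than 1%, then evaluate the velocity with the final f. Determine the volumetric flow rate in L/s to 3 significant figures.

Rearranging Darcy-Weisbach: V = √(2·ΔP·D/(f·L·ρ)). With ε/D = 0.00029/0.296 = 0.00098, iterate starting from f = 0.02:
  f = 0.02 → V = √(2·3840·0.296/(0.02·1750·1170)) = 0.2356 m/s; Re = ρVD/μ = 3.414e+04; f → 0.02505
  f = 0.02505 → V = 0.2105 m/s; Re = 3.05e+04; f → 0.02553
  f = 0.02553 → V = 0.2086 m/s; Re = 3.022e+04; f → 0.02557
Converged (Δf/f < 1%). With the final f = 0.02557: V = √(2·3840·0.296/(0.02557·1750·1170)) = 0.2084 m/s.
Q = V·A = 0.2084·(π/4·0.296²) = 0.01434 m³/s = 14.3 L/s.

Q ≈ 14.3 L/s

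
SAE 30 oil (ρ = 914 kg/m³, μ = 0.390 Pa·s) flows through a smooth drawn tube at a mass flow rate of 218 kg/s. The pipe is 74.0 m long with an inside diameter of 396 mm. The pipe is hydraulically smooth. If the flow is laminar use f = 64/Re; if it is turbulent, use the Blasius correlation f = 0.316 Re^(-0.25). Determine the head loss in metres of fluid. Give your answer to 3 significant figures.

A = πD²/4 = π(0.396)²/4 = 0.1232 m²; mean velocity V = ṁ/(ρA) = 218/(914 · 0.1232) = 1.937 m/s.
Reynolds number Re = ρVD/μ = 914 · 1.937 · 0.396 / 0.39 = 1797.
Re < 2300 → laminar flow, so f = 64/Re = 64/1797 = 0.03561 (the turbulent correlation is not needed).
Darcy-Weisbach: ΔP = f(L/D)(ρV²/2) = 0.03561·(74/0.396)·(914·1.937²/2) = 0.03561·186.9·1714 = 1.14e+04 Pa.
Head loss h_f = ΔP/(ρg) = 1.14e+04/(914·9.81) = 1.27 m.

h_f ≈ 1.27 m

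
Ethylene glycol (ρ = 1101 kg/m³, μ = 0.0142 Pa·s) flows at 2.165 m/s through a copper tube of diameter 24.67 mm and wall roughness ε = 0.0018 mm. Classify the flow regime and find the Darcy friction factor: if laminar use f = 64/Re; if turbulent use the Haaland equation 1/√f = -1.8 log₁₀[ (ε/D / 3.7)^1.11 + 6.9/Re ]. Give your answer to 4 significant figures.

Re = ρVD/μ = 1101·2.165·0.02467/0.0142 = 4141.
Re > 4000 → turbulent. ε/D = 1.8e-06/0.02467 = 7.3e-05; Haaland: 1/√f = -1.8 log₁₀[5.99e-06 + 0.00167] = 4.998, so f = 0.04003.

f ≈ 0.04003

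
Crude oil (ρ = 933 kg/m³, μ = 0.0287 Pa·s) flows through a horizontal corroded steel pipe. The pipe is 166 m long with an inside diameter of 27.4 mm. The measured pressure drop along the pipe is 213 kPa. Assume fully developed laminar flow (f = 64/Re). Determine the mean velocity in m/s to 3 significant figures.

For laminar flow, f = 64/Re with Re = ρVD/μ, so Darcy-Weisbach reduces to ΔP = 32μLV/D². Solving for V: V = ΔP·D²/(32μL) = 2.13e+05·(0.0274)²/(32·0.0287·166) = 1.049 m/s.
Check: Re = ρVD/μ = 933·1.049·0.0274/0.0287 = 934.3 < 2300, so the laminar assumption holds.

V ≈ 1.05 m/s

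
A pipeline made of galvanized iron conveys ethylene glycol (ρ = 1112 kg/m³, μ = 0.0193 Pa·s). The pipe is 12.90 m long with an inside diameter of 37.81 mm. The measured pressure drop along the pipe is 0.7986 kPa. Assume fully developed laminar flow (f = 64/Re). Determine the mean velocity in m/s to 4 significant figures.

For laminar flow, f = 64/Re with Re = ρVD/μ, so Darcy-Weisbach reduces to ΔP = 32μLV/D². Solving for V: V = ΔP·D²/(32μL) = 798.6·(0.03781)²/(32·0.0193·12.9) = 0.1433 m/s.
Check: Re = ρVD/μ = 1112·0.1433·0.03781/0.0193 = 312.2 < 2300, so the laminar assumption holds.

V ≈ 0.1433 m/s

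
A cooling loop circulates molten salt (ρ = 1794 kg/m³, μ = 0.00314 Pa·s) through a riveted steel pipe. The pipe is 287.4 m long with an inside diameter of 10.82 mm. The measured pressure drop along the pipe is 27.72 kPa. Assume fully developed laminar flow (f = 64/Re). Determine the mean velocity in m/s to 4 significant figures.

V ≈ 0.1124 m/s

For laminar flow, f = 64/Re with Re = ρVD/μ, so Darcy-Weisbach reduces to ΔP = 32μLV/D². Solving for V: V = ΔP·D²/(32μL) = 2.772e+04·(0.01082)²/(32·0.00314·287.4) = 0.1124 m/s.
Check: Re = ρVD/μ = 1794·0.1124·0.01082/0.00314 = 694.7 < 2300, so the laminar assumption holds.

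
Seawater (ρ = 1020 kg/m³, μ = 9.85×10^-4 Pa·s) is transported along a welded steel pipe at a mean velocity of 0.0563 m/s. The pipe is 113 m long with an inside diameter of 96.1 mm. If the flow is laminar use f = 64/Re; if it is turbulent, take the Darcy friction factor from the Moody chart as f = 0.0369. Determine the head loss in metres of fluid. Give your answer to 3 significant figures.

Reynolds number Re = ρVD/μ = 1020 · 0.0563 · 0.0961 / 0.000985 = 5603.
Re > 4000 → turbulent; use the Moody-chart value f = 0.0369.
Darcy-Weisbach: ΔP = f(L/D)(ρV²/2) = 0.0369·(113/0.0961)·(1020·0.0563²/2) = 0.0369·1176·1.617 = 70.14 Pa.
Head loss h_f = ΔP/(ρg) = 70.14/(1020·9.81) = 0.00701 m.

h_f ≈ 0.00701 m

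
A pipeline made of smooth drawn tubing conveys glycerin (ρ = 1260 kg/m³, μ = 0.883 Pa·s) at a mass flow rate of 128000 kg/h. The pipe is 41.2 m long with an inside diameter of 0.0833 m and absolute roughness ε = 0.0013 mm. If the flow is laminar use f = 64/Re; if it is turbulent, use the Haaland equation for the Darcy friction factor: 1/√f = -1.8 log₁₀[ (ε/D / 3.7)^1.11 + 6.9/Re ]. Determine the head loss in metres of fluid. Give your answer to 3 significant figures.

h_f ≈ 70.3 m

ṁ = 128000 kg/h = 128000/3600 = 35.56 kg/s.
A = πD²/4 = π(0.0833)²/4 = 0.00545 m²; mean velocity V = ṁ/(ρA) = 35.56/(1260 · 0.00545) = 5.178 m/s.
Reynolds number Re = ρVD/μ = 1260 · 5.178 · 0.0833 / 0.883 = 615.5.
Re < 2300 → laminar flow, so f = 64/Re = 64/615.5 = 0.104 (the turbulent correlation is not needed).
Darcy-Weisbach: ΔP = f(L/D)(ρV²/2) = 0.104·(41.2/0.0833)·(1260·5.178²/2) = 0.104·494.6·1.689e+04 = 8.687e+05 Pa.
Head loss h_f = ΔP/(ρg) = 8.687e+05/(1260·9.81) = 70.3 m.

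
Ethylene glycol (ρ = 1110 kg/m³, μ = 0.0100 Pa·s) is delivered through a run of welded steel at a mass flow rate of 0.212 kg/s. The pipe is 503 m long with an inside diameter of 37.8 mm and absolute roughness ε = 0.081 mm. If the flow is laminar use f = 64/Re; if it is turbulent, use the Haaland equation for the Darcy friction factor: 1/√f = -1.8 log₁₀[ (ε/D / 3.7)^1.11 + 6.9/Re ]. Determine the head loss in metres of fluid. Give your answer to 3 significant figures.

A = πD²/4 = π(0.0378)²/4 = 0.001122 m²; mean velocity V = ṁ/(ρA) = 0.212/(1110 · 0.001122) = 0.1702 m/s.
Reynolds number Re = ρVD/μ = 1110 · 0.1702 · 0.0378 / 0.01 = 714.1.
Re < 2300 → laminar flow, so f = 64/Re = 64/714.1 = 0.08962 (the turbulent correlation is not needed).
Darcy-Weisbach: ΔP = f(L/D)(ρV²/2) = 0.08962·(503/0.0378)·(1110·0.1702²/2) = 0.08962·1.331e+04·16.08 = 1.917e+04 Pa.
Head loss h_f = ΔP/(ρg) = 1.917e+04/(1110·9.81) = 1.76 m.

h_f ≈ 1.76 m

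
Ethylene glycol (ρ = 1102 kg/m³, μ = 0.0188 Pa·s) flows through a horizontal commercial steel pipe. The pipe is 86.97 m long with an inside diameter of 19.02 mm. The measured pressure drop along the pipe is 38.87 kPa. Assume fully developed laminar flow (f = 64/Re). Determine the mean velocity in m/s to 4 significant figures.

V ≈ 0.2688 m/s

For laminar flow, f = 64/Re with Re = ρVD/μ, so Darcy-Weisbach reduces to ΔP = 32μLV/D². Solving for V: V = ΔP·D²/(32μL) = 3.887e+04·(0.01902)²/(32·0.0188·86.97) = 0.2688 m/s.
Check: Re = ρVD/μ = 1102·0.2688·0.01902/0.0188 = 299.6 < 2300, so the laminar assumption holds.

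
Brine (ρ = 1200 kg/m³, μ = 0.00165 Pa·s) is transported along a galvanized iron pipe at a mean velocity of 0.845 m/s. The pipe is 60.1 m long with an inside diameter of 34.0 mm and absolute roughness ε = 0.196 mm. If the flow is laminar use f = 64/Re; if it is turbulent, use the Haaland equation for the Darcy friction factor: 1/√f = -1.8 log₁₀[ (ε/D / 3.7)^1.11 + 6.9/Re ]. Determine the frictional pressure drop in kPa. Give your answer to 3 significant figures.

Reynolds number Re = ρVD/μ = 1200 · 0.845 · 0.034 / 0.00165 = 2.089e+04.
Re > 4000 → turbulent. Relative roughness ε/D = 0.000196/0.034 = 0.00576. Haaland: 1/√f = -1.8 log₁₀[(0.00576/3.7)^1.11 + 6.9/2.089e+04] = -1.8 log₁₀[0.000765 + 0.00033] = 5.329, so f = 0.03522.
Darcy-Weisbach: ΔP = f(L/D)(ρV²/2) = 0.03522·(60.1/0.034)·(1200·0.845²/2) = 0.03522·1768·428.4 = 2.667e+04 Pa.
ΔP = 2.667e+04 Pa = 26.7 kPa.

ΔP ≈ 26.7 kPa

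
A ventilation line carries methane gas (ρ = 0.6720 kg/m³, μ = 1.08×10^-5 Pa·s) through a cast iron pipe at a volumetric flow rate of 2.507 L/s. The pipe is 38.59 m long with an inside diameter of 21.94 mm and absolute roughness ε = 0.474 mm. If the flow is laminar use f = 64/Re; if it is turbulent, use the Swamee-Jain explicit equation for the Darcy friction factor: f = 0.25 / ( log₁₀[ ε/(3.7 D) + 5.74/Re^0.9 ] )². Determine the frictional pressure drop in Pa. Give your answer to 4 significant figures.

ΔP ≈ 1432 Pa

Q = 2.507 L/s = 2.507/1000 = 0.002507 m³/s.
Cross-sectional area A = πD²/4 = π(0.02194)²/4 = 0.0003781 m²; mean velocity V = Q/A = 0.002507/0.0003781 = 6.631 m/s.
Reynolds number Re = ρVD/μ = 0.672 · 6.631 · 0.02194 / 1.08e-05 = 9053.
Re > 4000 → turbulent. Relative roughness ε/D = 0.000474/0.02194 = 0.0216. Swamee-Jain: f = 0.25/(log₁₀[0.0216/3.7 + 5.74/9053^0.9])² = 0.25/(log₁₀[0.00584 + 0.00158])² = 0.25/(-2.13)² = 0.05511.
Darcy-Weisbach: ΔP = f(L/D)(ρV²/2) = 0.05511·(38.59/0.02194)·(0.672·6.631²/2) = 0.05511·1759·14.77 = 1432 Pa.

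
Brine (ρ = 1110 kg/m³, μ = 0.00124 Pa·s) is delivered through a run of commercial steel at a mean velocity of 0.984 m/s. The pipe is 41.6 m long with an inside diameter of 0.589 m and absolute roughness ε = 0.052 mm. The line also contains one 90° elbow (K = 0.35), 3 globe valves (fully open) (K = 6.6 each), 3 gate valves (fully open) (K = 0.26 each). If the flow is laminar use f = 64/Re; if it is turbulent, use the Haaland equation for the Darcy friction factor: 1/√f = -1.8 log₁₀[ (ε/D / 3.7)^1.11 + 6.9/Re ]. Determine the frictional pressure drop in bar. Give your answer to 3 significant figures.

Reynolds number Re = ρVD/μ = 1110 · 0.984 · 0.589 / 0.00124 = 5.188e+05.
Re > 4000 → turbulent. Relative roughness ε/D = 5.2e-05/0.589 = 8.83e-05. Haaland: 1/√f = -1.8 log₁₀[(8.83e-05/3.7)^1.11 + 6.9/5.188e+05] = -1.8 log₁₀[7.4e-06 + 1.33e-05] = 8.431, so f = 0.01407.
Total minor-loss coefficient ΣK = 1·0.35 + 3·6.6 + 3·0.26 = 20.9.
ΔP = [f·L/D + ΣK]·(ρV²/2) = [0.01407·41.6/0.589 + 20.9]·(1110·0.984²/2) = [0.9936 + 20.9]·537.4 = 1.178e+04 Pa.
ΔP = 1.178e+04 Pa = 0.118 bar.

ΔP ≈ 0.118 bar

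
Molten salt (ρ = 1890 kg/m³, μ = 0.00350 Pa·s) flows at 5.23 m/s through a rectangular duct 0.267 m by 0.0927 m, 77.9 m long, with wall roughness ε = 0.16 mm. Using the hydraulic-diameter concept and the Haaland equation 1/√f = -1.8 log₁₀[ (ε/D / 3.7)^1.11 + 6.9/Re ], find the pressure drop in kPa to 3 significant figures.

Hydraulic diameter D_h = 4A/P = 4·(0.267·0.0927)/(2·(0.267+0.0927)) = 0.099/0.7194 = 0.1376 m.
Re = ρVD_h/μ = 1890·5.23·0.1376/0.0035 = 3.887e+05.
ε/D_h = 0.00016/0.1376 = 0.00116; Haaland gives 1/√f = -1.8 log₁₀[0.000129+1.78e-05] = 6.898, so f = 0.02102.
ΔP = f(L/D_h)(ρV²/2) = 0.02102·77.9/0.1376·2.585e+04 = 3.075e+05 Pa.
ΔP = 307 kPa.

ΔP ≈ 307 kPa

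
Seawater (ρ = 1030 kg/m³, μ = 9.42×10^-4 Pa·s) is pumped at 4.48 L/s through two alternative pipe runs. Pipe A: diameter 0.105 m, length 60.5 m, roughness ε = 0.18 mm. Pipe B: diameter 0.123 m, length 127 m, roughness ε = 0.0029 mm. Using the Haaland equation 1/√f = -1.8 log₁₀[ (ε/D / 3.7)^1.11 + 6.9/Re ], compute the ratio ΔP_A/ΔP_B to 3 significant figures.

Pipe A: V = Q/A = 0.00448/0.008659 = 0.5174 m/s; Re = 5.94e+04; ε/D = 0.00171; Haaland → f = 0.02518; ΔP_A = f(L/D)(ρV²/2) = 2000 Pa.
Pipe B: V = Q/A = 0.00448/0.01188 = 0.377 m/s; Re = 5.071e+04; ε/D = 2.36e-05; Haaland → f = 0.02071; ΔP_B = f(L/D)(ρV²/2) = 1565 Pa.
ΔP_A/ΔP_B = 2000/1565 = 1.28.

ΔP_A/ΔP_B ≈ 1.28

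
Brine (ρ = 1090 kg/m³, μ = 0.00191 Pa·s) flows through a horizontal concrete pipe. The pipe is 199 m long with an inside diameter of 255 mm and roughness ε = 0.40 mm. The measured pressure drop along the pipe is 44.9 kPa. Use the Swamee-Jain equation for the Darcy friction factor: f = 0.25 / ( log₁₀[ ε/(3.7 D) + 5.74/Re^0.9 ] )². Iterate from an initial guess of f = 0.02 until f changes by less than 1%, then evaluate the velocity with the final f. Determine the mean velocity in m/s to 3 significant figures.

Rearranging Darcy-Weisbach: V = √(2·ΔP·D/(f·L·ρ)). With ε/D = 0.0004/0.255 = 0.00157, iterate starting from f = 0.02:
  f = 0.02 → V = √(2·4.49e+04·0.255/(0.02·199·1090)) = 2.297 m/s; Re = ρVD/μ = 3.343e+05; f → 0.02276
  f = 0.02276 → V = 2.154 m/s; Re = 3.134e+05; f → 0.02281
Converged (Δf/f < 1%). With the final f = 0.02281: V = √(2·4.49e+04·0.255/(0.02281·199·1090)) = 2.151 m/s.

V ≈ 2.15 m/s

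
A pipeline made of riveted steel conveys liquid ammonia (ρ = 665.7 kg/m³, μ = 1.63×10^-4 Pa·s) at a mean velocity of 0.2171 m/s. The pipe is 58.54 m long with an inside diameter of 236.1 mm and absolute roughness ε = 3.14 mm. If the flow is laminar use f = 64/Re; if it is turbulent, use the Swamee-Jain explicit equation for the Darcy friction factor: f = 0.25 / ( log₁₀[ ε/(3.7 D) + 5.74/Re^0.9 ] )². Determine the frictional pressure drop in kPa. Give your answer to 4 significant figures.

Reynolds number Re = ρVD/μ = 665.7 · 0.2171 · 0.2361 / 0.000163 = 2.093e+05.
Re > 4000 → turbulent. Relative roughness ε/D = 0.00314/0.2361 = 0.0133. Swamee-Jain: f = 0.25/(log₁₀[0.0133/3.7 + 5.74/2.093e+05^0.9])² = 0.25/(log₁₀[0.00359 + 9.34e-05])² = 0.25/(-2.433)² = 0.04223.
Darcy-Weisbach: ΔP = f(L/D)(ρV²/2) = 0.04223·(58.54/0.2361)·(665.7·0.2171²/2) = 0.04223·247.9·15.69 = 164.2 Pa.
ΔP = 164.2 Pa = 0.1642 kPa.

ΔP ≈ 0.1642 kPa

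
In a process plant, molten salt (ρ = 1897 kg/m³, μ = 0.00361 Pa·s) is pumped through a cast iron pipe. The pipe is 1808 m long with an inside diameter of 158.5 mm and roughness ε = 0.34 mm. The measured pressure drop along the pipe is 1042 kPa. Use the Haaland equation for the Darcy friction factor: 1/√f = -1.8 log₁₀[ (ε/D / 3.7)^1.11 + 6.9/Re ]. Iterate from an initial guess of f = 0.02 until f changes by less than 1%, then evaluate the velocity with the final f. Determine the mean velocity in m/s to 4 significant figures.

Rearranging Darcy-Weisbach: V = √(2·ΔP·D/(f·L·ρ)). With ε/D = 0.00034/0.1585 = 0.00215, iterate starting from f = 0.02:
  f = 0.02 → V = √(2·1.042e+06·0.1585/(0.02·1808·1897)) = 2.194 m/s; Re = ρVD/μ = 1.828e+05; f → 0.02473
  f = 0.02473 → V = 1.973 m/s; Re = 1.644e+05; f → 0.02482
Converged (Δf/f < 1%). With the final f = 0.02482: V = √(2·1.042e+06·0.1585/(0.02482·1808·1897)) = 1.97 m/s.

V ≈ 1.970 m/s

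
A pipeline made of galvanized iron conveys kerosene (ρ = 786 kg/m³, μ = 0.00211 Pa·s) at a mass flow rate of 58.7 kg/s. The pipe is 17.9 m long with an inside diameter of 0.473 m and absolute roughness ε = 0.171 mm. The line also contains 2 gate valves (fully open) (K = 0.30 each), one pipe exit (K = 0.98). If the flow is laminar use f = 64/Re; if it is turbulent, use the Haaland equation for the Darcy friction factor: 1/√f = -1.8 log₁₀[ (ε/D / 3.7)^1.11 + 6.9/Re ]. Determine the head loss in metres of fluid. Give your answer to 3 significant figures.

h_f ≈ 0.0216 m

A = πD²/4 = π(0.473)²/4 = 0.1757 m²; mean velocity V = ṁ/(ρA) = 58.7/(786 · 0.1757) = 0.425 m/s.
Reynolds number Re = ρVD/μ = 786 · 0.425 · 0.473 / 0.00211 = 7.489e+04.
Re > 4000 → turbulent. Relative roughness ε/D = 0.000171/0.473 = 0.000362. Haaland: 1/√f = -1.8 log₁₀[(0.000362/3.7)^1.11 + 6.9/7.489e+04] = -1.8 log₁₀[3.54e-05 + 9.21e-05] = 7.01, so f = 0.02035.
Total minor-loss coefficient ΣK = 2·0.3 + 1·0.98 = 1.58.
ΔP = [f·L/D + ΣK]·(ρV²/2) = [0.02035·17.9/0.473 + 1.58]·(786·0.425²/2) = [0.7701 + 1.58]·70.99 = 166.8 Pa.
Head loss h_f = ΔP/(ρg) = 166.8/(786·9.81) = 0.0216 m.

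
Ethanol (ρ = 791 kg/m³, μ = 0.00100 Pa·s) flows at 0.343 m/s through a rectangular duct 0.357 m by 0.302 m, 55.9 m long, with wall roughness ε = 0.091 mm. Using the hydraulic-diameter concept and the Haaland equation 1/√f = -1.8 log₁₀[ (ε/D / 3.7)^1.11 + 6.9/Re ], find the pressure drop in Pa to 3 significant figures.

Hydraulic diameter D_h = 4A/P = 4·(0.357·0.302)/(2·(0.357+0.302)) = 0.4313/1.318 = 0.3272 m.
Re = ρVD_h/μ = 791·0.343·0.3272/0.001 = 8.877e+04.
ε/D_h = 9.1e-05/0.3272 = 0.000278; Haaland gives 1/√f = -1.8 log₁₀[2.64e-05+7.77e-05] = 7.168, so f = 0.01946.
ΔP = f(L/D_h)(ρV²/2) = 0.01946·55.9/0.3272·46.53 = 154.7 Pa.

ΔP ≈ 155 Pa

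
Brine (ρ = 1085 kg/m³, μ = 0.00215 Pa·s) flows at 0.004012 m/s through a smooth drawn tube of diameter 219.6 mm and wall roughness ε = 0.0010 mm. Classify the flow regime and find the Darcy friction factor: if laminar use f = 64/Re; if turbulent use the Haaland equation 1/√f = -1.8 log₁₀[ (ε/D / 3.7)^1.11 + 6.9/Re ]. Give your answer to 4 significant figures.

f ≈ 0.1439

Re = ρVD/μ = 1085·0.004012·0.2196/0.00215 = 444.6.
Re < 2300 → laminar, so f = 64/Re = 0.1439 (roughness is irrelevant in laminar flow).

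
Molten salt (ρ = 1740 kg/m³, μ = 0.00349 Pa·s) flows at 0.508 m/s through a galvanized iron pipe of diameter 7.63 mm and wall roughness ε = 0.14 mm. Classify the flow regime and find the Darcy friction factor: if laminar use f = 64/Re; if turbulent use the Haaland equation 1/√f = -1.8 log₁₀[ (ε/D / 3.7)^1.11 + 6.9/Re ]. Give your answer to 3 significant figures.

f ≈ 0.0331

Re = ρVD/μ = 1740·0.508·0.00763/0.00349 = 1932.
Re < 2300 → laminar, so f = 64/Re = 0.03312 (roughness is irrelevant in laminar flow).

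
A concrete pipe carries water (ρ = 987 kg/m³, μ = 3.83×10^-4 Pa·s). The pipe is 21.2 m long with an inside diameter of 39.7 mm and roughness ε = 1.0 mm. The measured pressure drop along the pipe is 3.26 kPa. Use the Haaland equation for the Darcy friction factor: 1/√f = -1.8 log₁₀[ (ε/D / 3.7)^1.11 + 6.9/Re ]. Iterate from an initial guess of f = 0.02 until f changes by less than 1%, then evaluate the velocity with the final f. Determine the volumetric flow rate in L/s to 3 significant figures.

Rearranging Darcy-Weisbach: V = √(2·ΔP·D/(f·L·ρ)). With ε/D = 0.001/0.0397 = 0.0252, iterate starting from f = 0.02:
  f = 0.02 → V = √(2·3260·0.0397/(0.02·21.2·987)) = 0.7865 m/s; Re = ρVD/μ = 8.046e+04; f → 0.05376
  f = 0.05376 → V = 0.4797 m/s; Re = 4.907e+04; f → 0.05403
Converged (Δf/f < 1%). With the final f = 0.05403: V = √(2·3260·0.0397/(0.05403·21.2·987)) = 0.4785 m/s.
Q = V·A = 0.4785·(π/4·0.0397²) = 0.0005923 m³/s = 0.592 L/s.

Q ≈ 0.592 L/s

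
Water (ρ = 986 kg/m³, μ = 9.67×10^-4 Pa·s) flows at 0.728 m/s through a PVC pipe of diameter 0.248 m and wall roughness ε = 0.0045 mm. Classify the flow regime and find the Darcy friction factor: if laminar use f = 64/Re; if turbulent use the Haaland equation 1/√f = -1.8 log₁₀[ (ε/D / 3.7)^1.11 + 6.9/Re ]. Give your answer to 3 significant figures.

Re = ρVD/μ = 986·0.728·0.248/0.000967 = 1.841e+05.
Re > 4000 → turbulent. ε/D = 4.5e-06/0.248 = 1.81e-05; Haaland: 1/√f = -1.8 log₁₀[1.28e-06 + 3.75e-05] = 7.941, so f = 0.01586.

f ≈ 0.0159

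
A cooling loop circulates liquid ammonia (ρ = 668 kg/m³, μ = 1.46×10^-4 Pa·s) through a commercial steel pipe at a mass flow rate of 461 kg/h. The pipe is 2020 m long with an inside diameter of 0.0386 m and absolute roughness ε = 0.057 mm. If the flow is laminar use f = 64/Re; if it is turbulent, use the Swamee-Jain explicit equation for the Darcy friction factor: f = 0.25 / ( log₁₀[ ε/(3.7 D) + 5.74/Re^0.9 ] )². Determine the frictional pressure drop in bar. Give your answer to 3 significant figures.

ΔP ≈ 0.129 bar

ṁ = 461 kg/h = 461/3600 = 0.1281 kg/s.
A = πD²/4 = π(0.0386)²/4 = 0.00117 m²; mean velocity V = ṁ/(ρA) = 0.1281/(668 · 0.00117) = 0.1638 m/s.
Reynolds number Re = ρVD/μ = 668 · 0.1638 · 0.0386 / 0.000146 = 2.893e+04.
Re > 4000 → turbulent. Relative roughness ε/D = 5.7e-05/0.0386 = 0.00148. Swamee-Jain: f = 0.25/(log₁₀[0.00148/3.7 + 5.74/2.893e+04^0.9])² = 0.25/(log₁₀[0.000399 + 0.000554])² = 0.25/(-3.021)² = 0.0274.
Darcy-Weisbach: ΔP = f(L/D)(ρV²/2) = 0.0274·(2020/0.0386)·(668·0.1638²/2) = 0.0274·5.233e+04·8.963 = 1.285e+04 Pa.
ΔP = 1.285e+04 Pa = 0.129 bar.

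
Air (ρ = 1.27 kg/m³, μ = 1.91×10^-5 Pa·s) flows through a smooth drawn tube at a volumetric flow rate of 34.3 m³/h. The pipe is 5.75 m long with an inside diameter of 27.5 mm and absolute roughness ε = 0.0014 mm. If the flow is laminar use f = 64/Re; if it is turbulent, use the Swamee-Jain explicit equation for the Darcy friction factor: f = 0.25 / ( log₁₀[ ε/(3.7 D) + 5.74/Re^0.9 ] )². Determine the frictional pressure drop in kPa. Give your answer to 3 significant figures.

ΔP ≈ 0.808 kPa

Q = 34.3 m³/h = 34.3/3600 = 0.009528 m³/s.
Cross-sectional area A = πD²/4 = π(0.0275)²/4 = 0.000594 m²; mean velocity V = Q/A = 0.009528/0.000594 = 16.04 m/s.
Reynolds number Re = ρVD/μ = 1.27 · 16.04 · 0.0275 / 1.91e-05 = 2.933e+04.
Re > 4000 → turbulent. Relative roughness ε/D = 1.4e-06/0.0275 = 5.09e-05. Swamee-Jain: f = 0.25/(log₁₀[5.09e-05/3.7 + 5.74/2.933e+04^0.9])² = 0.25/(log₁₀[1.38e-05 + 0.000547])² = 0.25/(-3.251)² = 0.02366.
Darcy-Weisbach: ΔP = f(L/D)(ρV²/2) = 0.02366·(5.75/0.0275)·(1.27·16.04²/2) = 0.02366·209.1·163.4 = 808.2 Pa.
ΔP = 808.2 Pa = 0.808 kPa.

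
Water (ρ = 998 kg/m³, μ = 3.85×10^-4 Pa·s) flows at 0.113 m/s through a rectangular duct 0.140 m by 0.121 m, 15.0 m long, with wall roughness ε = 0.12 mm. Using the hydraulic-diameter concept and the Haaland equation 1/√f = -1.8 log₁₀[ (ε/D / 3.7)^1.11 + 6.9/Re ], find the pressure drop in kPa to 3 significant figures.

Hydraulic diameter D_h = 4A/P = 4·(0.14·0.121)/(2·(0.14+0.121)) = 0.06776/0.522 = 0.1298 m.
Re = ρVD_h/μ = 998·0.113·0.1298/0.000385 = 3.802e+04.
ε/D_h = 0.00012/0.1298 = 0.000924; Haaland gives 1/√f = -1.8 log₁₀[0.0001+0.000181] = 6.39, so f = 0.02449.
ΔP = f(L/D_h)(ρV²/2) = 0.02449·15/0.1298·6.372 = 18.03 Pa.
ΔP = 0.0180 kPa.

ΔP ≈ 0.0180 kPa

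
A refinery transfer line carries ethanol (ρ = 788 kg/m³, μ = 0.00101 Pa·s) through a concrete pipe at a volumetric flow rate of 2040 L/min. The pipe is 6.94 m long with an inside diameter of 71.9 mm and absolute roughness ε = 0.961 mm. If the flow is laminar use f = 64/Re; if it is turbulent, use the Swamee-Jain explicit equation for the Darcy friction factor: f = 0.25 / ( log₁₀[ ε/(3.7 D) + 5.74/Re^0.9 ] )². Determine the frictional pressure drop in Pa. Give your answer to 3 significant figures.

ΔP ≈ 112000 Pa

Q = 2040 L/min = 2040/60000 = 0.034 m³/s.
Cross-sectional area A = πD²/4 = π(0.0719)²/4 = 0.00406 m²; mean velocity V = Q/A = 0.034/0.00406 = 8.374 m/s.
Reynolds number Re = ρVD/μ = 788 · 8.374 · 0.0719 / 0.00101 = 4.697e+05.
Re > 4000 → turbulent. Relative roughness ε/D = 0.000961/0.0719 = 0.0134. Swamee-Jain: f = 0.25/(log₁₀[0.0134/3.7 + 5.74/4.697e+05^0.9])² = 0.25/(log₁₀[0.00361 + 4.51e-05])² = 0.25/(-2.437)² = 0.0421.
Darcy-Weisbach: ΔP = f(L/D)(ρV²/2) = 0.0421·(6.94/0.0719)·(788·8.374²/2) = 0.0421·96.52·2.763e+04 = 1.123e+05 Pa.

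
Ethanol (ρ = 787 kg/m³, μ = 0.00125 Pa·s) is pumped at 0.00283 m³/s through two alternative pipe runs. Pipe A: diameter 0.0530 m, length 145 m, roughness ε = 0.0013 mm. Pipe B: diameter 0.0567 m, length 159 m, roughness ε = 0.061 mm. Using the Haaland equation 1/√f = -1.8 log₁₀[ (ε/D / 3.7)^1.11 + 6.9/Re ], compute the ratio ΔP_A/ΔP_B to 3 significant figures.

ΔP_A/ΔP_B ≈ 1.11

Pipe A: V = Q/A = 0.00283/0.002206 = 1.283 m/s; Re = 4.28e+04; ε/D = 2.45e-05; Haaland → f = 0.02151; ΔP_A = f(L/D)(ρV²/2) = 3.811e+04 Pa.
Pipe B: V = Q/A = 0.00283/0.002525 = 1.121 m/s; Re = 4.001e+04; ε/D = 0.00108; Haaland → f = 0.02469; ΔP_B = f(L/D)(ρV²/2) = 3.422e+04 Pa.
ΔP_A/ΔP_B = 3.811e+04/3.422e+04 = 1.11.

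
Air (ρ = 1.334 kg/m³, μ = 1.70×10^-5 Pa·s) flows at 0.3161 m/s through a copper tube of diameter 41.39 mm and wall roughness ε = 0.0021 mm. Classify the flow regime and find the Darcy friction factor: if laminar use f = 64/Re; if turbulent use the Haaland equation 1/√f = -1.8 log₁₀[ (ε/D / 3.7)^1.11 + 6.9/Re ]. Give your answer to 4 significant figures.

f ≈ 0.06234

Re = ρVD/μ = 1.334·0.3161·0.04139/1.7e-05 = 1027.
Re < 2300 → laminar, so f = 64/Re = 0.06234 (roughness is irrelevant in laminar flow).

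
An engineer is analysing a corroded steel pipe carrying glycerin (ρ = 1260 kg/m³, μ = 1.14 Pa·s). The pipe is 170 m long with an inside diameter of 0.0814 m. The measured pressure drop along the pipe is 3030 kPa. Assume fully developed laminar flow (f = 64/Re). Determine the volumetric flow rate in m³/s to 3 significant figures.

For laminar flow, f = 64/Re with Re = ρVD/μ, so Darcy-Weisbach reduces to ΔP = 32μLV/D². Solving for V: V = ΔP·D²/(32μL) = 3.03e+06·(0.0814)²/(32·1.14·170) = 3.237 m/s.
Check: Re = ρVD/μ = 1260·3.237·0.0814/1.14 = 291.3 < 2300, so the laminar assumption holds.
Q = V·A = 3.237·(π/4·0.0814²) = 0.01685 m³/s = 0.0168 m³/s.

Q ≈ 0.0168 m³/s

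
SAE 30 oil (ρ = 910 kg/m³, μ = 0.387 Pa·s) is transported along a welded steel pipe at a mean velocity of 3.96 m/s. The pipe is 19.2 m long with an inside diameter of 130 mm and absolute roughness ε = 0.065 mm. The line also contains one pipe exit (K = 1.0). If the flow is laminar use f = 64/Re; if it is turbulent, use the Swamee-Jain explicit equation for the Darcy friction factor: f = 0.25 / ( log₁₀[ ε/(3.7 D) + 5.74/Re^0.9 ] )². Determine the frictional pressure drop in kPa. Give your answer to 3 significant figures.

ΔP ≈ 62.8 kPa

Reynolds number Re = ρVD/μ = 910 · 3.96 · 0.13 / 0.387 = 1211.
Re < 2300 → laminar flow, so f = 64/Re = 64/1211 = 0.05287 (the turbulent correlation is not needed).
Total minor-loss coefficient ΣK = 1·1 = 1.
ΔP = [f·L/D + ΣK]·(ρV²/2) = [0.05287·19.2/0.13 + 1]·(910·3.96²/2) = [7.809 + 1]·7135 = 6.285e+04 Pa.
ΔP = 6.285e+04 Pa = 62.8 kPa.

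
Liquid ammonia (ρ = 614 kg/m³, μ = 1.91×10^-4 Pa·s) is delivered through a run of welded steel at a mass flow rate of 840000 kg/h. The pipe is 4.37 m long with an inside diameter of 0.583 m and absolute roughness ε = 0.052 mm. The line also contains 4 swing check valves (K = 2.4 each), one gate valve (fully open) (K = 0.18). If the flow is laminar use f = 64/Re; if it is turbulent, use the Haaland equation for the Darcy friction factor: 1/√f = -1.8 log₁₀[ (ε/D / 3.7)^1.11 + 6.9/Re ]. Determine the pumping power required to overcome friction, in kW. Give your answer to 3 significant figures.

ṁ = 840000 kg/h = 840000/3600 = 233.3 kg/s.
A = πD²/4 = π(0.583)²/4 = 0.2669 m²; mean velocity V = ṁ/(ρA) = 233.3/(614 · 0.2669) = 1.424 m/s.
Reynolds number Re = ρVD/μ = 614 · 1.424 · 0.583 / 0.000191 = 2.668e+06.
Re > 4000 → turbulent. Relative roughness ε/D = 5.2e-05/0.583 = 8.92e-05. Haaland: 1/√f = -1.8 log₁₀[(8.92e-05/3.7)^1.11 + 6.9/2.668e+06] = -1.8 log₁₀[7.48e-06 + 2.59e-06] = 8.994, so f = 0.01236.
Total minor-loss coefficient ΣK = 4·2.4 + 1·0.18 = 9.78.
ΔP = [f·L/D + ΣK]·(ρV²/2) = [0.01236·4.37/0.583 + 9.78]·(614·1.424²/2) = [0.09265 + 9.78]·622.2 = 6142 Pa.
Q = ṁ/ρ = 233.3/614 = 0.38 m³/s.
Pumping power P = QΔP = 0.38·6142 = 2334 W = 2.33 kW.

P ≈ 2.33 kW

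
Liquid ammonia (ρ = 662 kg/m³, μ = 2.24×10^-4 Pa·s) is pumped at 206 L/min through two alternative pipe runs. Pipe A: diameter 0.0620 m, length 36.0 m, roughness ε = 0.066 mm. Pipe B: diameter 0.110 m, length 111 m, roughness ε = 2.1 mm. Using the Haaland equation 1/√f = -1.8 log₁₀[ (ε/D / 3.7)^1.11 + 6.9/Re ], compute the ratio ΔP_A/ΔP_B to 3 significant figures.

Pipe A: V = Q/A = 0.003433/0.003019 = 1.137 m/s; Re = 2.084e+05; ε/D = 0.00106; Haaland → f = 0.02112; ΔP_A = f(L/D)(ρV²/2) = 5250 Pa.
Pipe B: V = Q/A = 0.003433/0.009503 = 0.3613 m/s; Re = 1.174e+05; ε/D = 0.0191; Haaland → f = 0.04821; ΔP_B = f(L/D)(ρV²/2) = 2102 Pa.
ΔP_A/ΔP_B = 5250/2102 = 2.50.

ΔP_A/ΔP_B ≈ 2.50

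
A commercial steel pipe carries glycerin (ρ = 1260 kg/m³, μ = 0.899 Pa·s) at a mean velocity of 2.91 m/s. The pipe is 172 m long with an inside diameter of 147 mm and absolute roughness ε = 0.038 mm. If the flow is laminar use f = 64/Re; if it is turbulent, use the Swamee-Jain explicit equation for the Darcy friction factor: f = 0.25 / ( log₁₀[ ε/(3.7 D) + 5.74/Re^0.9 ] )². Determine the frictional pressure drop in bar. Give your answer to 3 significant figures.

Reynolds number Re = ρVD/μ = 1260 · 2.91 · 0.147 / 0.899 = 599.5.
Re < 2300 → laminar flow, so f = 64/Re = 64/599.5 = 0.1067 (the turbulent correlation is not needed).
Darcy-Weisbach: ΔP = f(L/D)(ρV²/2) = 0.1067·(172/0.147)·(1260·2.91²/2) = 0.1067·1170·5335 = 6.663e+05 Pa.
ΔP = 6.663e+05 Pa = 6.66 bar.

ΔP ≈ 6.66 bar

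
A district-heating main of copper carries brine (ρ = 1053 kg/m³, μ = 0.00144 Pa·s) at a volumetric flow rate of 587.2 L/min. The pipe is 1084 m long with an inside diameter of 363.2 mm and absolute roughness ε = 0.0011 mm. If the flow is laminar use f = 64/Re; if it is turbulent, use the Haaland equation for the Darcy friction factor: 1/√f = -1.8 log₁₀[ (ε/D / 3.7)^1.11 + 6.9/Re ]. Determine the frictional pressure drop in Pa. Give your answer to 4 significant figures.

ΔP ≈ 341.4 Pa

Q = 587.2 L/min = 587.2/60000 = 0.009787 m³/s.
Cross-sectional area A = πD²/4 = π(0.3632)²/4 = 0.1036 m²; mean velocity V = Q/A = 0.009787/0.1036 = 0.09446 m/s.
Reynolds number Re = ρVD/μ = 1053 · 0.09446 · 0.3632 / 0.00144 = 2.509e+04.
Re > 4000 → turbulent. Relative roughness ε/D = 1.1e-06/0.3632 = 3.03e-06. Haaland: 1/√f = -1.8 log₁₀[(3.03e-06/3.7)^1.11 + 6.9/2.509e+04] = -1.8 log₁₀[1.75e-07 + 0.000275] = 6.409, so f = 0.02435.
Darcy-Weisbach: ΔP = f(L/D)(ρV²/2) = 0.02435·(1084/0.3632)·(1053·0.09446²/2) = 0.02435·2985·4.698 = 341.4 Pa.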